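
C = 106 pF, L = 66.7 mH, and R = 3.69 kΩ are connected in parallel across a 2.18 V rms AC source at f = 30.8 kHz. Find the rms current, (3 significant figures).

604 μA

ω = 2πf = 193500 rad/s
X_L = ωL = 12900 Ω
X_C = 1/(ωC) = 48700 Ω
Parallel: admittances add. Y = 1/R + 1/(jωL) + jωC
Y = (0.000271 − j5.7e-05) S
|Y| = 0.000277 S → |Z| = 1/|Y| = 3610 Ω, ∠Z = −∠Y = 11.9°
I = V/|Z| = 2.18/3610 = 604 μA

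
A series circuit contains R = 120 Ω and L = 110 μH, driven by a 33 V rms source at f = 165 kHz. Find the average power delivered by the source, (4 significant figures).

4.768 W

ω = 2πf = 1.037e+06 rad/s
X_L = ωL = 114.0 Ω
Z = 120.0 + j114.0 Ω
|Z| = √(120.0² + 114.0²) = 165.5 Ω
∠Z = arctan(114.0/120.0) = 43.54°
I = V/|Z| = 199.3 mA
P = VI cos φ = 33 × 0.1993 × cos(43.54°) = 4.768 W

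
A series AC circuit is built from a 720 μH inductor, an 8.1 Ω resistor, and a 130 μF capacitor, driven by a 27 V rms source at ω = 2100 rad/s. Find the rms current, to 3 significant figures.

X_L = ωL = 1.51 Ω
X_C = 1/(ωC) = 3.66 Ω
Net reactance X = X_L − X_C = -2.15 Ω
Z = 8.10 − j2.15 Ω
|Z| = √(8.10² + 2.15²) = 8.38 Ω
I = V/|Z| = 27/8.38 = 3.22 A

3.22 A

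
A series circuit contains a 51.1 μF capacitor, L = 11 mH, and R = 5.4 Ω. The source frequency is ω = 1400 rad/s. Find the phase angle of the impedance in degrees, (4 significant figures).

14.75°

X_L = ωL = 15.40 Ω
X_C = 1/(ωC) = 13.98 Ω
Net reactance X = X_L − X_C = 1.422 Ω
Z = 5.400 + j1.422 Ω
|Z| = √(5.400² + 1.422²) = 5.584 Ω
∠Z = arctan(1.422/5.400) = 14.75°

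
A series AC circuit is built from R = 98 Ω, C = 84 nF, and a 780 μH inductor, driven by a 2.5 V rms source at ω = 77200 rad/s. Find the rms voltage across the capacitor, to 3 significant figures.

2.84 V

X_L = ωL = 60.2 Ω
X_C = 1/(ωC) = 154 Ω
Net reactance X = X_L − X_C = -94.0 Ω
Z = 98.0 − j94.0 Ω
|Z| = √(98.0² + 94.0²) = 136 Ω
I = V/|Z| = 18.4 mA
V_C = I·|Z_C| = 0.0184 × 154 = 2.84 V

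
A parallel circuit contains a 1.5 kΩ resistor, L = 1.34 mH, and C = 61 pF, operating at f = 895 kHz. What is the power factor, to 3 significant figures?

ω = 2πf = 5.623e+06 rad/s
X_L = ωL = 7540 Ω
X_C = 1/(ωC) = 2920 Ω
Parallel: admittances add. Y = 1/R + 1/(jωL) + jωC
Y = (0.000667 + j0.000210) S
|Y| = 0.000699 S → |Z| = 1/|Y| = 1430 Ω, ∠Z = −∠Y = -17.5°
cos φ = cos(-17.5°) = 0.954

0.954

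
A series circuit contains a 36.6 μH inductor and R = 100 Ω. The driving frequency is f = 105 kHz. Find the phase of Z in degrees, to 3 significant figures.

13.6°

ω = 2πf = 659700 rad/s
X_L = ωL = 24.1 Ω
Z = 100 + j24.1 Ω
|Z| = √(100² + 24.1²) = 103 Ω
∠Z = arctan(24.1/100) = 13.6°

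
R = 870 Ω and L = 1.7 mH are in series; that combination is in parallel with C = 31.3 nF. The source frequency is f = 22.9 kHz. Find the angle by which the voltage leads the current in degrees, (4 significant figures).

-75.78°

ω = 2πf = 143900 rad/s
X_L = ωL = 244.6 Ω
X_C = 1/(ωC) = 222.0 Ω
Branch 1 (R+jX_L): Z₁ = 870.0 + j244.6 Ω, |Z₁| = 903.7 Ω
Branch 2 (−jX_C): Z₂ = −j222.0 Ω
Parallel: Z = Z₁Z₂/(Z₁+Z₂), |Z| = 230.6 Ω, ∠Z = -75.78°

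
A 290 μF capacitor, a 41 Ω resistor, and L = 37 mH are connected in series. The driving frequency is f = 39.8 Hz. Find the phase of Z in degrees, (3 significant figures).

ω = 2πf = 250.1 rad/s
X_L = ωL = 9.25 Ω
X_C = 1/(ωC) = 13.8 Ω
Net reactance X = X_L − X_C = -4.54 Ω
Z = 41.0 − j4.54 Ω
|Z| = √(41.0² + 4.54²) = 41.3 Ω
∠Z = arctan(-4.54/41.0) = -6.31°

-6.31°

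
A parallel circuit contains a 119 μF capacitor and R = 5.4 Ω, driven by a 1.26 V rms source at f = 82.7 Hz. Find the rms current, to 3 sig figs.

ω = 2πf = 519.6 rad/s
X_C = 1/(ωC) = 16.2 Ω
Parallel: admittances add. Y = 1/R + jωC
Y = (0.185 + j0.0618) S
|Y| = 0.195 S → |Z| = 1/|Y| = 5.12 Ω, ∠Z = −∠Y = -18.5°
I = V/|Z| = 1.26/5.12 = 246 mA

246 mA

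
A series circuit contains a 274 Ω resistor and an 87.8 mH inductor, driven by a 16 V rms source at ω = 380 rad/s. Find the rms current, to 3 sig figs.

X_L = ωL = 33.4 Ω
Z = 274 + j33.4 Ω
|Z| = √(274² + 33.4²) = 276 Ω
I = V/|Z| = 16/276 = 58.0 mA

58.0 mA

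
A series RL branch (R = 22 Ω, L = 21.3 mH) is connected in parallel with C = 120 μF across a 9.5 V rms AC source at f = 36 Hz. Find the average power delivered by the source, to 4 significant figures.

3.915 W

ω = 2πf = 226.2 rad/s
X_L = ωL = 4.818 Ω
X_C = 1/(ωC) = 36.84 Ω
Branch 1 (R+jX_L): Z₁ = 22.00 + j4.818 Ω, |Z₁| = 22.52 Ω
Branch 2 (−jX_C): Z₂ = −j36.84 Ω
Parallel: Z = Z₁Z₂/(Z₁+Z₂), |Z| = 21.36 Ω, ∠Z = -22.14°
I = V/|Z| = 444.8 mA
P = VI cos φ = 9.5 × 0.4448 × cos(-22.14°) = 3.915 W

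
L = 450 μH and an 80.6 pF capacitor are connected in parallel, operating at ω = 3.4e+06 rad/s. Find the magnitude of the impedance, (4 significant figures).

X_L = ωL = 1530 Ω
X_C = 1/(ωC) = 3649 Ω
Parallel: admittances add. Y = 1/(jωL) + jωC
Y = (0 − j0.0003796) S
|Y| = 0.0003796 S → |Z| = 1/|Y| = 2635 Ω, ∠Z = −∠Y = 90.00°

2635 Ω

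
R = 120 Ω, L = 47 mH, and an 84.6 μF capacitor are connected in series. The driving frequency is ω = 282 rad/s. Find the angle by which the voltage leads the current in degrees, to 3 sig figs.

-13.4°

X_L = ωL = 13.3 Ω
X_C = 1/(ωC) = 41.9 Ω
Net reactance X = X_L − X_C = -28.7 Ω
Z = 120 − j28.7 Ω
|Z| = √(120² + 28.7²) = 123 Ω
∠Z = arctan(-28.7/120) = -13.4°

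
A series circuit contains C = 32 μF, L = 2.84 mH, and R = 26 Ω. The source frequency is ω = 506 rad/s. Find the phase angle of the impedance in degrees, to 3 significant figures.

-66.7°

X_L = ωL = 1.44 Ω
X_C = 1/(ωC) = 61.8 Ω
Net reactance X = X_L − X_C = -60.3 Ω
Z = 26.0 − j60.3 Ω
|Z| = √(26.0² + 60.3²) = 65.7 Ω
∠Z = arctan(-60.3/26.0) = -66.7°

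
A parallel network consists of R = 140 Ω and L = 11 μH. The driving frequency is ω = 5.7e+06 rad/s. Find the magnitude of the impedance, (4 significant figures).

57.22 Ω

X_L = ωL = 62.70 Ω
Parallel: admittances add. Y = 1/R + 1/(jωL)
Y = (0.007143 − j0.01595) S
|Y| = 0.01748 S → |Z| = 1/|Y| = 57.22 Ω, ∠Z = −∠Y = 65.87°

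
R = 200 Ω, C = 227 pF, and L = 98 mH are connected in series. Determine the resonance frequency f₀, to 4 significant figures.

33.74 kHz

ω₀ = 1/√(LC) = 1/√(0.098 × 2.27e-10) = 212000 rad/s
f₀ = ω₀/(2π) = 33.74 kHz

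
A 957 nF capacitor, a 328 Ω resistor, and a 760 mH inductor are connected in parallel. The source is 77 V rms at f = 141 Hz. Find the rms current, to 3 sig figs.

ω = 2πf = 885.9 rad/s
X_L = ωL = 673 Ω
X_C = 1/(ωC) = 1180 Ω
Parallel: admittances add. Y = 1/R + 1/(jωL) + jωC
Y = (0.00305 − j0.000637) S
|Y| = 0.00311 S → |Z| = 1/|Y| = 321 Ω, ∠Z = −∠Y = 11.8°
I = V/|Z| = 77/321 = 240 mA

240 mA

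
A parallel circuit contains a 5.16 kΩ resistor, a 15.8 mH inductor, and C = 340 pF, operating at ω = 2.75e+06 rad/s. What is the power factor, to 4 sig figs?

X_L = ωL = 43450 Ω
X_C = 1/(ωC) = 1070 Ω
Parallel: admittances add. Y = 1/R + 1/(jωL) + jωC
Y = (0.0001938 + j0.0009120) S
|Y| = 0.0009323 S → |Z| = 1/|Y| = 1073 Ω, ∠Z = −∠Y = -78.00°
cos φ = cos(-78.00°) = 0.2079

0.2079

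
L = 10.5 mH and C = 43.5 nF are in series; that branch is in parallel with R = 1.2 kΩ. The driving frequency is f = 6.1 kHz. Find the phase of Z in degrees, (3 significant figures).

ω = 2πf = 38330 rad/s
X_L = ωL = 402 Ω
X_C = 1/(ωC) = 600 Ω
Branch 1: Z₁ = R = 1200 Ω
Branch 2 (series LC): Z₂ = j(X_L − X_C) = −j197 Ω
Parallel: Z = Z₁Z₂/(Z₁+Z₂), |Z| = 195 Ω, ∠Z = -80.7°

-80.7°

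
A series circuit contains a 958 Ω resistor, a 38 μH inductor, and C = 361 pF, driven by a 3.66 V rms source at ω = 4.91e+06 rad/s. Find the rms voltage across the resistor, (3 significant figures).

X_L = ωL = 187 Ω
X_C = 1/(ωC) = 564 Ω
Net reactance X = X_L − X_C = -378 Ω
Z = 958 − j378 Ω
|Z| = √(958² + 378²) = 1030 Ω
I = V/|Z| = 3.55 mA
V_R = I·|Z_R| = 0.00355 × 958 = 3.41 V

3.41 V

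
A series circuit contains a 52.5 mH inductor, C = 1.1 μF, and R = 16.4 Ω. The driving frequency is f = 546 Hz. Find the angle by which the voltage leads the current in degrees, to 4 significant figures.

ω = 2πf = 3431 rad/s
X_L = ωL = 180.1 Ω
X_C = 1/(ωC) = 265.0 Ω
Net reactance X = X_L − X_C = -84.89 Ω
Z = 16.40 − j84.89 Ω
|Z| = √(16.40² + 84.89²) = 86.46 Ω
∠Z = arctan(-84.89/16.40) = -79.07°

-79.07°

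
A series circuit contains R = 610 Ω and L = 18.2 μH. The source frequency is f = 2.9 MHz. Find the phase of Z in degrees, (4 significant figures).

28.53°

ω = 2πf = 1.822e+07 rad/s
X_L = ωL = 331.6 Ω
Z = 610.0 + j331.6 Ω
|Z| = √(610.0² + 331.6²) = 694.3 Ω
∠Z = arctan(331.6/610.0) = 28.53°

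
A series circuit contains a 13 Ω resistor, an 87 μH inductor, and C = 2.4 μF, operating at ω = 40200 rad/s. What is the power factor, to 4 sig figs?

X_L = ωL = 3.497 Ω
X_C = 1/(ωC) = 10.36 Ω
Net reactance X = X_L − X_C = -6.867 Ω
Z = 13.00 − j6.867 Ω
|Z| = √(13.00² + 6.867²) = 14.70 Ω
∠Z = arctan(-6.867/13.00) = -27.85°
cos φ = cos(-27.85°) = 0.8842

0.8842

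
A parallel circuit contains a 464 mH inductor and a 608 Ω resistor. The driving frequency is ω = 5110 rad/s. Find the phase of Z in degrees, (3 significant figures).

14.4°

X_L = ωL = 2370 Ω
Parallel: admittances add. Y = 1/R + 1/(jωL)
Y = (0.00164 − j0.000422) S
|Y| = 0.00170 S → |Z| = 1/|Y| = 589 Ω, ∠Z = −∠Y = 14.4°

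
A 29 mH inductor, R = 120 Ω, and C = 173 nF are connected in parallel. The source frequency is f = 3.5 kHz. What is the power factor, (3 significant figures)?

0.966

ω = 2πf = 21990 rad/s
X_L = ωL = 638 Ω
X_C = 1/(ωC) = 263 Ω
Parallel: admittances add. Y = 1/R + 1/(jωL) + jωC
Y = (0.00833 + j0.00224) S
|Y| = 0.00863 S → |Z| = 1/|Y| = 116 Ω, ∠Z = −∠Y = -15.0°
cos φ = cos(-15.0°) = 0.966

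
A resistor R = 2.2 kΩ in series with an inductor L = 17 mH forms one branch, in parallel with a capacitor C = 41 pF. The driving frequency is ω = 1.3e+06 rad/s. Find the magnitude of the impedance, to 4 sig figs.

104200 Ω

X_L = ωL = 22100 Ω
X_C = 1/(ωC) = 18760 Ω
Branch 1 (R+jX_L): Z₁ = 2200 + j22100 Ω, |Z₁| = 22210 Ω
Branch 2 (−jX_C): Z₂ = −j18760 Ω
Parallel: Z = Z₁Z₂/(Z₁+Z₂), |Z| = 104200 Ω, ∠Z = -62.30°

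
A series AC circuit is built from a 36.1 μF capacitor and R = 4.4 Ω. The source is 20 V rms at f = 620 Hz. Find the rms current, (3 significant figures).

ω = 2πf = 3896 rad/s
X_C = 1/(ωC) = 7.11 Ω
Z = 4.40 − j7.11 Ω
|Z| = √(4.40² + 7.11²) = 8.36 Ω
I = V/|Z| = 20/8.36 = 2.39 A

2.39 A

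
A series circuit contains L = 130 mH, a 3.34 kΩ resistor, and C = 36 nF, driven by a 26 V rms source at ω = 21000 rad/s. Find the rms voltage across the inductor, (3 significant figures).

X_L = ωL = 2730 Ω
X_C = 1/(ωC) = 1320 Ω
Net reactance X = X_L − X_C = 1410 Ω
Z = 3340 + j1410 Ω
|Z| = √(3340² + 1410²) = 3620 Ω
I = V/|Z| = 7.17 mA
V_L = I·|Z_L| = 0.00717 × 2730 = 19.6 V

19.6 V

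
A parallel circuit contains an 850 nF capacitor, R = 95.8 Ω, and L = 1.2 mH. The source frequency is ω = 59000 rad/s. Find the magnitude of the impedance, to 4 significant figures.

26.66 Ω

X_L = ωL = 70.80 Ω
X_C = 1/(ωC) = 19.94 Ω
Parallel: admittances add. Y = 1/R + 1/(jωL) + jωC
Y = (0.01044 + j0.03603) S
|Y| = 0.03751 S → |Z| = 1/|Y| = 26.66 Ω, ∠Z = −∠Y = -73.84°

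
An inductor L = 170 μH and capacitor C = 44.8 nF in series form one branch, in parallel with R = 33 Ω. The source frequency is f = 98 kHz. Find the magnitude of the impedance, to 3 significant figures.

ω = 2πf = 615800 rad/s
X_L = ωL = 105 Ω
X_C = 1/(ωC) = 36.3 Ω
Branch 1: Z₁ = R = 33.0 Ω
Branch 2 (series LC): Z₂ = j(X_L − X_C) = j68.4 Ω
Parallel: Z = Z₁Z₂/(Z₁+Z₂), |Z| = 29.7 Ω, ∠Z = 25.7°

29.7 Ω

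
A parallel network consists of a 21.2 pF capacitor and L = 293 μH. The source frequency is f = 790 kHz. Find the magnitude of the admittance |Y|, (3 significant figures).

582 μS

ω = 2πf = 4.964e+06 rad/s
X_L = ωL = 1450 Ω
X_C = 1/(ωC) = 9500 Ω
Parallel: admittances add. Y = 1/(jωL) + jωC
Y = (0 − j0.000582) S
|Y| = 0.000582 S → |Z| = 1/|Y| = 1720 Ω, ∠Z = −∠Y = 90.0°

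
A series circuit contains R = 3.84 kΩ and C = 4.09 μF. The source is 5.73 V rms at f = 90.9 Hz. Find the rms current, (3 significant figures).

ω = 2πf = 571.1 rad/s
X_C = 1/(ωC) = 428 Ω
Z = 3840 − j428 Ω
|Z| = √(3840² + 428²) = 3860 Ω
I = V/|Z| = 5.73/3860 = 1.48 mA

1.48 mA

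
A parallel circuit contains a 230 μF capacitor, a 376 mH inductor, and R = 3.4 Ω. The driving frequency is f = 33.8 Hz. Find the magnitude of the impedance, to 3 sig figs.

3.37 Ω

ω = 2πf = 212.4 rad/s
X_L = ωL = 79.9 Ω
X_C = 1/(ωC) = 20.5 Ω
Parallel: admittances add. Y = 1/R + 1/(jωL) + jωC
Y = (0.294 + j0.0363) S
|Y| = 0.296 S → |Z| = 1/|Y| = 3.37 Ω, ∠Z = −∠Y = -7.04°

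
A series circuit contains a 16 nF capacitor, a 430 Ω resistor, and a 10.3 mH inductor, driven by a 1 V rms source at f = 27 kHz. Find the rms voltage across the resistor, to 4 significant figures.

0.2977 V

ω = 2πf = 169600 rad/s
X_L = ωL = 1747 Ω
X_C = 1/(ωC) = 368.4 Ω
Net reactance X = X_L − X_C = 1379 Ω
Z = 430.0 + j1379 Ω
|Z| = √(430.0² + 1379²) = 1444 Ω
I = V/|Z| = 692.3 μA
V_R = I·|Z_R| = 0.0006923 × 430.0 = 0.2977 V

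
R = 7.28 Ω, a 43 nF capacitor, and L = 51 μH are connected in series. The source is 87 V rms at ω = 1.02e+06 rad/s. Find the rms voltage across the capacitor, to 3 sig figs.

65.9 V

X_L = ωL = 52.0 Ω
X_C = 1/(ωC) = 22.8 Ω
Net reactance X = X_L − X_C = 29.2 Ω
Z = 7.28 + j29.2 Ω
|Z| = √(7.28² + 29.2²) = 30.1 Ω
I = V/|Z| = 2.89 A
V_C = I·|Z_C| = 2.89 × 22.8 = 65.9 V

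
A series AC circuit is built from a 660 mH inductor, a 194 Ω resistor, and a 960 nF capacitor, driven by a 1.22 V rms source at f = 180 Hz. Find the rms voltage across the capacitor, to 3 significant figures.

ω = 2πf = 1131 rad/s
X_L = ωL = 746 Ω
X_C = 1/(ωC) = 921 Ω
Net reactance X = X_L − X_C = -175 Ω
Z = 194 − j175 Ω
|Z| = √(194² + 175²) = 261 Ω
I = V/|Z| = 4.67 mA
V_C = I·|Z_C| = 0.00467 × 921 = 4.31 V

4.31 V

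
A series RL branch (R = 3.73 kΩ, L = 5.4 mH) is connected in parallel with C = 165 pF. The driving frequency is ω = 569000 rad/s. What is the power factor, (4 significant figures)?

0.9733

X_L = ωL = 3073 Ω
X_C = 1/(ωC) = 10650 Ω
Branch 1 (R+jX_L): Z₁ = 3730 + j3073 Ω, |Z₁| = 4833 Ω
Branch 2 (−jX_C): Z₂ = −j10650 Ω
Parallel: Z = Z₁Z₂/(Z₁+Z₂), |Z| = 6094 Ω, ∠Z = 13.28°
cos φ = cos(13.28°) = 0.9733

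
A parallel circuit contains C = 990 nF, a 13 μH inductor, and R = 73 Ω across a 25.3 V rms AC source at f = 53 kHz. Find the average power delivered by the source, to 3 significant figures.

ω = 2πf = 333000 rad/s
X_L = ωL = 4.33 Ω
X_C = 1/(ωC) = 3.03 Ω
Parallel: admittances add. Y = 1/R + 1/(jωL) + jωC
Y = (0.0137 + j0.0987) S
|Y| = 0.0996 S → |Z| = 1/|Y| = 10.0 Ω, ∠Z = −∠Y = -82.1°
I = V/|Z| = 2.52 A
P = VI cos φ = 25.3 × 2.52 × cos(-82.1°) = 8.77 W

8.77 W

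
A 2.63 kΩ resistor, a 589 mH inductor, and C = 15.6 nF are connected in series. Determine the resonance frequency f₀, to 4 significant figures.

1.660 kHz

ω₀ = 1/√(LC) = 1/√(0.589 × 1.56e-08) = 10430 rad/s
f₀ = ω₀/(2π) = 1.660 kHz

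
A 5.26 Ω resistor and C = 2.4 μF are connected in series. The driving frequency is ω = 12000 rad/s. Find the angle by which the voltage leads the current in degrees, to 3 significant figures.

X_C = 1/(ωC) = 34.7 Ω
Z = 5.26 − j34.7 Ω
|Z| = √(5.26² + 34.7²) = 35.1 Ω
∠Z = arctan(-34.7/5.26) = -81.4°

-81.4°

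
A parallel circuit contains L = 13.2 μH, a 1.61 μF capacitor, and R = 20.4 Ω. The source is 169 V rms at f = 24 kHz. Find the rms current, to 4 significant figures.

44.65 A

ω = 2πf = 150800 rad/s
X_L = ωL = 1.991 Ω
X_C = 1/(ωC) = 4.119 Ω
Parallel: admittances add. Y = 1/R + 1/(jωL) + jωC
Y = (0.04902 − j0.2596) S
|Y| = 0.2642 S → |Z| = 1/|Y| = 3.785 Ω, ∠Z = −∠Y = 79.31°
I = V/|Z| = 169/3.785 = 44.65 A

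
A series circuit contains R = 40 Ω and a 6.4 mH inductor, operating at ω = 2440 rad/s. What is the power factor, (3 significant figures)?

0.932

X_L = ωL = 15.6 Ω
Z = 40.0 + j15.6 Ω
|Z| = √(40.0² + 15.6²) = 42.9 Ω
∠Z = arctan(15.6/40.0) = 21.3°
cos φ = cos(21.3°) = 0.932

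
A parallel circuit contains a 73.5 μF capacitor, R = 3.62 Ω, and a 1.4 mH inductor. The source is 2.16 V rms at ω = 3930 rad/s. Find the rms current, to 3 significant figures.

X_L = ωL = 5.50 Ω
X_C = 1/(ωC) = 3.46 Ω
Parallel: admittances add. Y = 1/R + 1/(jωL) + jωC
Y = (0.276 + j0.107) S
|Y| = 0.296 S → |Z| = 1/|Y| = 3.38 Ω, ∠Z = −∠Y = -21.2°
I = V/|Z| = 2.16/3.38 = 640 mA

640 mA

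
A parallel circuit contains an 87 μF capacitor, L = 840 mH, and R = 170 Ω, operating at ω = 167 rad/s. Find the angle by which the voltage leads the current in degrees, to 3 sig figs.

-51.5°

X_L = ωL = 140 Ω
X_C = 1/(ωC) = 68.8 Ω
Parallel: admittances add. Y = 1/R + 1/(jωL) + jωC
Y = (0.00588 + j0.00740) S
|Y| = 0.00945 S → |Z| = 1/|Y| = 106 Ω, ∠Z = −∠Y = -51.5°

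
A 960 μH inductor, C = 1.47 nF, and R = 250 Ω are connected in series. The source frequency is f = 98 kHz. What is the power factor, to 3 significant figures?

ω = 2πf = 615800 rad/s
X_L = ωL = 591 Ω
X_C = 1/(ωC) = 1100 Ω
Net reactance X = X_L − X_C = -514 Ω
Z = 250 − j514 Ω
|Z| = √(250² + 514²) = 571 Ω
∠Z = arctan(-514/250) = -64.0°
cos φ = cos(-64.0°) = 0.438

0.438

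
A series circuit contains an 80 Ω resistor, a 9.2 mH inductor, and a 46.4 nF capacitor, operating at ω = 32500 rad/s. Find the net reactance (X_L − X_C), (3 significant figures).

-364 Ω

X_L = ωL = 299 Ω
X_C = 1/(ωC) = 663 Ω
X = 299 − 663 = -364 Ω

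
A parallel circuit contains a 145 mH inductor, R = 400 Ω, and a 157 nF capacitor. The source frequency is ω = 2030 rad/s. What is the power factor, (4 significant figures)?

0.6304

X_L = ωL = 294.3 Ω
X_C = 1/(ωC) = 3138 Ω
Parallel: admittances add. Y = 1/R + 1/(jωL) + jωC
Y = (0.002500 − j0.003079) S
|Y| = 0.003966 S → |Z| = 1/|Y| = 252.2 Ω, ∠Z = −∠Y = 50.92°
cos φ = cos(50.92°) = 0.6304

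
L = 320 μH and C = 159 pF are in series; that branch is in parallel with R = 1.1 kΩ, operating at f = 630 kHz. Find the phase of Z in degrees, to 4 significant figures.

-73.68°

ω = 2πf = 3.958e+06 rad/s
X_L = ωL = 1267 Ω
X_C = 1/(ωC) = 1589 Ω
Branch 1: Z₁ = R = 1100 Ω
Branch 2 (series LC): Z₂ = j(X_L − X_C) = −j322.2 Ω
Parallel: Z = Z₁Z₂/(Z₁+Z₂), |Z| = 309.2 Ω, ∠Z = -73.68°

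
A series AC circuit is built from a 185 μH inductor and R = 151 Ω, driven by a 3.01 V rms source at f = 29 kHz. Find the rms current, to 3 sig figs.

ω = 2πf = 182200 rad/s
X_L = ωL = 33.7 Ω
Z = 151 + j33.7 Ω
|Z| = √(151² + 33.7²) = 155 Ω
I = V/|Z| = 3.01/155 = 19.5 mA

19.5 mA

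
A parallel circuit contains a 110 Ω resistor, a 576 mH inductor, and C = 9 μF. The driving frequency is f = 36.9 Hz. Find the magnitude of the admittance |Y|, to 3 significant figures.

ω = 2πf = 231.8 rad/s
X_L = ωL = 134 Ω
X_C = 1/(ωC) = 479 Ω
Parallel: admittances add. Y = 1/R + 1/(jωL) + jωC
Y = (0.00909 − j0.00540) S
|Y| = 0.0106 S → |Z| = 1/|Y| = 94.6 Ω, ∠Z = −∠Y = 30.7°

10.6 mS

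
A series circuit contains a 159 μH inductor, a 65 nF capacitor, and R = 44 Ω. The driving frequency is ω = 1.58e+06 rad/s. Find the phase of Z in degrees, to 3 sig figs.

79.7°

X_L = ωL = 251 Ω
X_C = 1/(ωC) = 9.74 Ω
Net reactance X = X_L − X_C = 241 Ω
Z = 44.0 + j241 Ω
|Z| = √(44.0² + 241²) = 245 Ω
∠Z = arctan(241/44.0) = 79.7°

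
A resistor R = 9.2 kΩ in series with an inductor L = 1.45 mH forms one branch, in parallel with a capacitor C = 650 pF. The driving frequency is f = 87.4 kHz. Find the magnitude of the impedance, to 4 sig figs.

2747 Ω

ω = 2πf = 549200 rad/s
X_L = ωL = 796.3 Ω
X_C = 1/(ωC) = 2802 Ω
Branch 1 (R+jX_L): Z₁ = 9200 + j796.3 Ω, |Z₁| = 9234 Ω
Branch 2 (−jX_C): Z₂ = −j2802 Ω
Parallel: Z = Z₁Z₂/(Z₁+Z₂), |Z| = 2747 Ω, ∠Z = -72.76°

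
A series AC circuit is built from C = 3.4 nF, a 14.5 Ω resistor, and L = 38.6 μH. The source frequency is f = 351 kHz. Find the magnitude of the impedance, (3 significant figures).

50.4 Ω

ω = 2πf = 2.205e+06 rad/s
X_L = ωL = 85.1 Ω
X_C = 1/(ωC) = 133 Ω
Net reactance X = X_L − X_C = -48.2 Ω
Z = 14.5 − j48.2 Ω
|Z| = √(14.5² + 48.2²) = 50.4 Ω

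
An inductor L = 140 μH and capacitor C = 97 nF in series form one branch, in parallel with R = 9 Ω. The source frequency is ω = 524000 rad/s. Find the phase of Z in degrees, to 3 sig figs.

X_L = ωL = 73.4 Ω
X_C = 1/(ωC) = 19.7 Ω
Branch 1: Z₁ = R = 9.00 Ω
Branch 2 (series LC): Z₂ = j(X_L − X_C) = j53.7 Ω
Parallel: Z = Z₁Z₂/(Z₁+Z₂), |Z| = 8.88 Ω, ∠Z = 9.52°

9.52°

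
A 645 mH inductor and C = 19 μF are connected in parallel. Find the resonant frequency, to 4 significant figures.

45.46 Hz

ω₀ = 1/√(LC) = 1/√(0.645 × 1.9e-05) = 285.7 rad/s
f₀ = ω₀/(2π) = 45.46 Hz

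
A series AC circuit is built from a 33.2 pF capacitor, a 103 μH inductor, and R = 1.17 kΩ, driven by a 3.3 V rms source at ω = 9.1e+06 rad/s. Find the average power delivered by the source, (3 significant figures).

X_L = ωL = 937 Ω
X_C = 1/(ωC) = 3310 Ω
Net reactance X = X_L − X_C = -2370 Ω
Z = 1170 − j2370 Ω
|Z| = √(1170² + 2370²) = 2650 Ω
∠Z = arctan(-2370/1170) = -63.8°
I = V/|Z| = 1.25 mA
P = VI cos φ = 3.3 × 0.00125 × cos(-63.8°) = 1.82 mW

1.82 mW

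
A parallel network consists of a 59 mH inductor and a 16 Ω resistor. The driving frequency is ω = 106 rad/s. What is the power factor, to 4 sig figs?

X_L = ωL = 6.254 Ω
Parallel: admittances add. Y = 1/R + 1/(jωL)
Y = (0.06250 − j0.1599) S
|Y| = 0.1717 S → |Z| = 1/|Y| = 5.825 Ω, ∠Z = −∠Y = 68.65°
cos φ = cos(68.65°) = 0.3641

0.3641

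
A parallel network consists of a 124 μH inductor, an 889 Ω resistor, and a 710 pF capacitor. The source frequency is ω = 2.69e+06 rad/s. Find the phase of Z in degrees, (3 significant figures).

X_L = ωL = 334 Ω
X_C = 1/(ωC) = 524 Ω
Parallel: admittances add. Y = 1/R + 1/(jωL) + jωC
Y = (0.00112 − j0.00109) S
|Y| = 0.00156 S → |Z| = 1/|Y| = 639 Ω, ∠Z = −∠Y = 44.0°

44.0°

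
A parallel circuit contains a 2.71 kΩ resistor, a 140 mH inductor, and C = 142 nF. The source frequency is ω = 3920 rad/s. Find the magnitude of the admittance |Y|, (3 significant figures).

1.32 mS

X_L = ωL = 549 Ω
X_C = 1/(ωC) = 1800 Ω
Parallel: admittances add. Y = 1/R + 1/(jωL) + jωC
Y = (0.000369 − j0.00127) S
|Y| = 0.00132 S → |Z| = 1/|Y| = 759 Ω, ∠Z = −∠Y = 73.7°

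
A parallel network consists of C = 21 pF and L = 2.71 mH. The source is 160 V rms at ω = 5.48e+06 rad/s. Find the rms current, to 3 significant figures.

7.64 mA

X_L = ωL = 14900 Ω
X_C = 1/(ωC) = 8690 Ω
Parallel: admittances add. Y = 1/(jωL) + jωC
Y = (0 + j4.77e-05) S
|Y| = 4.77e-05 S → |Z| = 1/|Y| = 20900 Ω, ∠Z = −∠Y = -90.0°
I = V/|Z| = 160/20900 = 7.64 mA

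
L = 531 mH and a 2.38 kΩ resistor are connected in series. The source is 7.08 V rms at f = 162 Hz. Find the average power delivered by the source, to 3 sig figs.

ω = 2πf = 1018 rad/s
X_L = ωL = 540 Ω
Z = 2380 + j540 Ω
|Z| = √(2380² + 540²) = 2440 Ω
∠Z = arctan(540/2380) = 12.8°
I = V/|Z| = 2.90 mA
P = VI cos φ = 7.08 × 0.00290 × cos(12.8°) = 20.0 mW

20.0 mW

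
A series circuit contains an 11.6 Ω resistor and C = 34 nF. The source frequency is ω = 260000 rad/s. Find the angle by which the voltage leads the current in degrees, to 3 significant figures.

-84.1°

X_C = 1/(ωC) = 113 Ω
Z = 11.6 − j113 Ω
|Z| = √(11.6² + 113²) = 114 Ω
∠Z = arctan(-113/11.6) = -84.1°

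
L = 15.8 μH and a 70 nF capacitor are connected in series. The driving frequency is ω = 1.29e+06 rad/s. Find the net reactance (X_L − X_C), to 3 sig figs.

9.31 Ω

X_L = ωL = 20.4 Ω
X_C = 1/(ωC) = 11.1 Ω
X = 20.4 − 11.1 = 9.31 Ω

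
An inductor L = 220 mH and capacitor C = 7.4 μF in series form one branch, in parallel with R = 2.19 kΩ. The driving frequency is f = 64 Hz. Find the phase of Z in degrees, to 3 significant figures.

ω = 2πf = 402.1 rad/s
X_L = ωL = 88.5 Ω
X_C = 1/(ωC) = 336 Ω
Branch 1: Z₁ = R = 2190 Ω
Branch 2 (series LC): Z₂ = j(X_L − X_C) = −j248 Ω
Parallel: Z = Z₁Z₂/(Z₁+Z₂), |Z| = 246 Ω, ∠Z = -83.5°

-83.5°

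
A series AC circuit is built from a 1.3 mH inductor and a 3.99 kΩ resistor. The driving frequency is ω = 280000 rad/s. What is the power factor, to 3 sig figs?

X_L = ωL = 364 Ω
Z = 3990 + j364 Ω
|Z| = √(3990² + 364²) = 4010 Ω
∠Z = arctan(364/3990) = 5.21°
cos φ = cos(5.21°) = 0.996

0.996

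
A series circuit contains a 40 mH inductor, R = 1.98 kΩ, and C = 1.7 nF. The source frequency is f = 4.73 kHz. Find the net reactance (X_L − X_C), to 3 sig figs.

ω = 2πf = 29720 rad/s
X_L = ωL = 1190 Ω
X_C = 1/(ωC) = 19800 Ω
X = 1190 − 19800 = -18600 Ω

-18600 Ω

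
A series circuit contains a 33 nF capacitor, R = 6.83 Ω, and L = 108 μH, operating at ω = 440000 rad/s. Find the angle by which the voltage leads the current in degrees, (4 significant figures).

-72.26°

X_L = ωL = 47.52 Ω
X_C = 1/(ωC) = 68.87 Ω
Net reactance X = X_L − X_C = -21.35 Ω
Z = 6.830 − j21.35 Ω
|Z| = √(6.830² + 21.35²) = 22.42 Ω
∠Z = arctan(-21.35/6.830) = -72.26°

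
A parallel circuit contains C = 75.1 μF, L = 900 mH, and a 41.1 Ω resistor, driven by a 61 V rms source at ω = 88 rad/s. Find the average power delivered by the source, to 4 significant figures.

90.54 W

X_L = ωL = 79.20 Ω
X_C = 1/(ωC) = 151.3 Ω
Parallel: admittances add. Y = 1/R + 1/(jωL) + jωC
Y = (0.02433 − j0.006017) S
|Y| = 0.02506 S → |Z| = 1/|Y| = 39.90 Ω, ∠Z = −∠Y = 13.89°
I = V/|Z| = 1.529 A
P = VI cos φ = 61 × 1.529 × cos(13.89°) = 90.54 W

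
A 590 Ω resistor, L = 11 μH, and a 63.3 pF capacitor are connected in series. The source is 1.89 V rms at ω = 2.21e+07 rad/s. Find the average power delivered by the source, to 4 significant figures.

3.693 mW

X_L = ωL = 243.1 Ω
X_C = 1/(ωC) = 714.8 Ω
Net reactance X = X_L − X_C = -471.7 Ω
Z = 590.0 − j471.7 Ω
|Z| = √(590.0² + 471.7²) = 755.4 Ω
∠Z = arctan(-471.7/590.0) = -38.64°
I = V/|Z| = 2.502 mA
P = VI cos φ = 1.89 × 0.002502 × cos(-38.64°) = 3.693 mW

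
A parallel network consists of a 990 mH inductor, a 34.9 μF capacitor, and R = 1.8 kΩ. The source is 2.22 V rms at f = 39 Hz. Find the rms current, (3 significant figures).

9.91 mA

ω = 2πf = 245.0 rad/s
X_L = ωL = 243 Ω
X_C = 1/(ωC) = 117 Ω
Parallel: admittances add. Y = 1/R + 1/(jωL) + jωC
Y = (0.000556 + j0.00443) S
|Y| = 0.00446 S → |Z| = 1/|Y| = 224 Ω, ∠Z = −∠Y = -82.9°
I = V/|Z| = 2.22/224 = 9.91 mA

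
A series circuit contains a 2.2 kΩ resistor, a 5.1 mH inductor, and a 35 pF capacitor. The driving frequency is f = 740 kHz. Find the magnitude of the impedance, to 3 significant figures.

ω = 2πf = 4.65e+06 rad/s
X_L = ωL = 23700 Ω
X_C = 1/(ωC) = 6140 Ω
Net reactance X = X_L − X_C = 17600 Ω
Z = 2200 + j17600 Ω
|Z| = √(2200² + 17600²) = 17700 Ω

17700 Ω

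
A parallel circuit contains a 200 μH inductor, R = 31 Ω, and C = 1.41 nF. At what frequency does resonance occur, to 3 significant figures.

ω₀ = 1/√(LC) = 1/√(0.0002 × 1.41e-09) = 1.883e+06 rad/s
f₀ = ω₀/(2π) = 300 kHz

300 kHz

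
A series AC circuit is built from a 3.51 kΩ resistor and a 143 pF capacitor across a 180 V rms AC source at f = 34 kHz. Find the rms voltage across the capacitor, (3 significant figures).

179 V

ω = 2πf = 213600 rad/s
X_C = 1/(ωC) = 32700 Ω
Z = 3510 − j32700 Ω
|Z| = √(3510² + 32700²) = 32900 Ω
I = V/|Z| = 5.47 mA
V_C = I·|Z_C| = 0.00547 × 32700 = 179 V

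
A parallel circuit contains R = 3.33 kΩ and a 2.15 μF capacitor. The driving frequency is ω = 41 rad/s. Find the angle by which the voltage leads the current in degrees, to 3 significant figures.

X_C = 1/(ωC) = 11300 Ω
Parallel: admittances add. Y = 1/R + jωC
Y = (0.000300 + j8.82e-05) S
|Y| = 0.000313 S → |Z| = 1/|Y| = 3200 Ω, ∠Z = −∠Y = -16.4°

-16.4°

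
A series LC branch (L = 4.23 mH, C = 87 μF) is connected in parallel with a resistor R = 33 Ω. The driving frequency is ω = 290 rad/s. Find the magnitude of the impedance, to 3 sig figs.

25.0 Ω

X_L = ωL = 1.23 Ω
X_C = 1/(ωC) = 39.6 Ω
Branch 1: Z₁ = R = 33.0 Ω
Branch 2 (series LC): Z₂ = j(X_L − X_C) = −j38.4 Ω
Parallel: Z = Z₁Z₂/(Z₁+Z₂), |Z| = 25.0 Ω, ∠Z = -40.7°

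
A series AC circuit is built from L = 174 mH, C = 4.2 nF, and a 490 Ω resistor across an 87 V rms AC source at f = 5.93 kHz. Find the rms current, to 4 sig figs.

ω = 2πf = 37260 rad/s
X_L = ωL = 6483 Ω
X_C = 1/(ωC) = 6390 Ω
Net reactance X = X_L − X_C = 92.89 Ω
Z = 490.0 + j92.89 Ω
|Z| = √(490.0² + 92.89²) = 498.7 Ω
I = V/|Z| = 87/498.7 = 174.4 mA

174.4 mA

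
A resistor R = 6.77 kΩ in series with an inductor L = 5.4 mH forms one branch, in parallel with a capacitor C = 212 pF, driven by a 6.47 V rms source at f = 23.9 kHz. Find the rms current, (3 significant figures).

ω = 2πf = 150200 rad/s
X_L = ωL = 811 Ω
X_C = 1/(ωC) = 31400 Ω
Branch 1 (R+jX_L): Z₁ = 6770 + j811 Ω, |Z₁| = 6820 Ω
Branch 2 (−jX_C): Z₂ = −j31400 Ω
Parallel: Z = Z₁Z₂/(Z₁+Z₂), |Z| = 6830 Ω, ∠Z = -5.64°
I = V/|Z| = 6.47/6830 = 947 μA

947 μA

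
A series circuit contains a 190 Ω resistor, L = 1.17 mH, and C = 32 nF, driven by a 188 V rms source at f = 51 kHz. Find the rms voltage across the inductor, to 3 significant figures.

210 V

ω = 2πf = 320400 rad/s
X_L = ωL = 375 Ω
X_C = 1/(ωC) = 97.5 Ω
Net reactance X = X_L − X_C = 277 Ω
Z = 190 + j277 Ω
|Z| = √(190² + 277²) = 336 Ω
I = V/|Z| = 559 mA
V_L = I·|Z_L| = 0.559 × 375 = 210 V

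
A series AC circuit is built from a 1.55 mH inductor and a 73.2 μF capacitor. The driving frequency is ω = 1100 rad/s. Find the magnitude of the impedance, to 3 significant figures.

10.7 Ω

X_L = ωL = 1.70 Ω
X_C = 1/(ωC) = 12.4 Ω
Net reactance X = X_L − X_C = -10.7 Ω
Z = − j10.7 Ω
|Z| = √(0² + 10.7²) = 10.7 Ω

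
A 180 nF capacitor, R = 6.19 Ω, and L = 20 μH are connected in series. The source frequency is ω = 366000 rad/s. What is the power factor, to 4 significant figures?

0.6187

X_L = ωL = 7.320 Ω
X_C = 1/(ωC) = 15.18 Ω
Net reactance X = X_L − X_C = -7.859 Ω
Z = 6.190 − j7.859 Ω
|Z| = √(6.190² + 7.859²) = 10.00 Ω
∠Z = arctan(-7.859/6.190) = -51.78°
cos φ = cos(-51.78°) = 0.6187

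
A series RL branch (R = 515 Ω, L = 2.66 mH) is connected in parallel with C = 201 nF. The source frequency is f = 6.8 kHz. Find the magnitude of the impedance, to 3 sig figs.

119 Ω

ω = 2πf = 42730 rad/s
X_L = ωL = 114 Ω
X_C = 1/(ωC) = 116 Ω
Branch 1 (R+jX_L): Z₁ = 515 + j114 Ω, |Z₁| = 527 Ω
Branch 2 (−jX_C): Z₂ = −j116 Ω
Parallel: Z = Z₁Z₂/(Z₁+Z₂), |Z| = 119 Ω, ∠Z = -77.2°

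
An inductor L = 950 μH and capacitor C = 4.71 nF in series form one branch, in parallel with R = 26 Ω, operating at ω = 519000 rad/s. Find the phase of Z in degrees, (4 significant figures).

X_L = ωL = 493.1 Ω
X_C = 1/(ωC) = 409.1 Ω
Branch 1: Z₁ = R = 26.00 Ω
Branch 2 (series LC): Z₂ = j(X_L − X_C) = j83.97 Ω
Parallel: Z = Z₁Z₂/(Z₁+Z₂), |Z| = 24.84 Ω, ∠Z = 17.20°

17.20°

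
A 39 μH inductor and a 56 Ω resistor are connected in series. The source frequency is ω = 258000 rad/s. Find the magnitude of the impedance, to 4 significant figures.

56.90 Ω

X_L = ωL = 10.06 Ω
Z = 56.00 + j10.06 Ω
|Z| = √(56.00² + 10.06²) = 56.90 Ω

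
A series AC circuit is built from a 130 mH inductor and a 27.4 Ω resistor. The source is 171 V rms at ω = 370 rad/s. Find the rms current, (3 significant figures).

X_L = ωL = 48.1 Ω
Z = 27.4 + j48.1 Ω
|Z| = √(27.4² + 48.1²) = 55.4 Ω
I = V/|Z| = 171/55.4 = 3.09 A

3.09 A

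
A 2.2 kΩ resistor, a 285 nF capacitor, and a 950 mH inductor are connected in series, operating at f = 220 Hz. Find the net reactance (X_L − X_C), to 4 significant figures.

ω = 2πf = 1382 rad/s
X_L = ωL = 1313 Ω
X_C = 1/(ωC) = 2538 Ω
X = 1313 − 2538 = -1225 Ω

-1225 Ω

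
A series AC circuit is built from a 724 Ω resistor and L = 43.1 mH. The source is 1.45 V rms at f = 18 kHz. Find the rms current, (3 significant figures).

ω = 2πf = 113100 rad/s
X_L = ωL = 4870 Ω
Z = 724 + j4870 Ω
|Z| = √(724² + 4870²) = 4930 Ω
I = V/|Z| = 1.45/4930 = 294 μA

294 μA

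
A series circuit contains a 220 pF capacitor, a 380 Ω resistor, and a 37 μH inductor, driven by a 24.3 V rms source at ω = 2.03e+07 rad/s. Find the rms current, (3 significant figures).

X_L = ωL = 751 Ω
X_C = 1/(ωC) = 224 Ω
Net reactance X = X_L − X_C = 527 Ω
Z = 380 + j527 Ω
|Z| = √(380² + 527²) = 650 Ω
I = V/|Z| = 24.3/650 = 37.4 mA

37.4 mA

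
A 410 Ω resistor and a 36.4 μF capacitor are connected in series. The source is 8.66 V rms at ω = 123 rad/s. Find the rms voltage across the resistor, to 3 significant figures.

X_C = 1/(ωC) = 223 Ω
Z = 410 − j223 Ω
|Z| = √(410² + 223²) = 467 Ω
I = V/|Z| = 18.5 mA
V_R = I·|Z_R| = 0.0185 × 410 = 7.60 V

7.60 V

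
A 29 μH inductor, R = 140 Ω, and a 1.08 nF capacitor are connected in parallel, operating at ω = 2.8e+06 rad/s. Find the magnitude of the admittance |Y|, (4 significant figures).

X_L = ωL = 81.20 Ω
X_C = 1/(ωC) = 330.7 Ω
Parallel: admittances add. Y = 1/R + 1/(jωL) + jωC
Y = (0.007143 − j0.009291) S
|Y| = 0.01172 S → |Z| = 1/|Y| = 85.33 Ω, ∠Z = −∠Y = 52.45°

11.72 mS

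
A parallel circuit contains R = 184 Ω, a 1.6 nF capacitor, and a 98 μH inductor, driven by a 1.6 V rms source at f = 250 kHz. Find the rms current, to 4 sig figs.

10.78 mA

ω = 2πf = 1.571e+06 rad/s
X_L = ωL = 153.9 Ω
X_C = 1/(ωC) = 397.9 Ω
Parallel: admittances add. Y = 1/R + 1/(jωL) + jωC
Y = (0.005435 − j0.003983) S
|Y| = 0.006738 S → |Z| = 1/|Y| = 148.4 Ω, ∠Z = −∠Y = 36.24°
I = V/|Z| = 1.6/148.4 = 10.78 mA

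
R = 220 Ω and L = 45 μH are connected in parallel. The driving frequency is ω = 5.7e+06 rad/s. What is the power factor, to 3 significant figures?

0.759

X_L = ωL = 256 Ω
Parallel: admittances add. Y = 1/R + 1/(jωL)
Y = (0.00455 − j0.00390) S
|Y| = 0.00599 S → |Z| = 1/|Y| = 167 Ω, ∠Z = −∠Y = 40.6°
cos φ = cos(40.6°) = 0.759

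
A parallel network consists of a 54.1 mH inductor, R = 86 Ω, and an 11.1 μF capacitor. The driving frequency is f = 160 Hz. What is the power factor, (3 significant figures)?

ω = 2πf = 1005 rad/s
X_L = ωL = 54.4 Ω
X_C = 1/(ωC) = 89.6 Ω
Parallel: admittances add. Y = 1/R + 1/(jωL) + jωC
Y = (0.0116 − j0.00723) S
|Y| = 0.0137 S → |Z| = 1/|Y| = 73.0 Ω, ∠Z = −∠Y = 31.9°
cos φ = cos(31.9°) = 0.849

0.849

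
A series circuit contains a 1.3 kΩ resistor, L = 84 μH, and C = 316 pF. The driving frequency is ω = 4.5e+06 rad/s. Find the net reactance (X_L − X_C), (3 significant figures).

-325 Ω

X_L = ωL = 378 Ω
X_C = 1/(ωC) = 703 Ω
X = 378 − 703 = -325 Ω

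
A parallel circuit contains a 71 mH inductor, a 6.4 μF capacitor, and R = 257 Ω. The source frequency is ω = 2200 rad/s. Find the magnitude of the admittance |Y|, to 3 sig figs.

8.61 mS

X_L = ωL = 156 Ω
X_C = 1/(ωC) = 71.0 Ω
Parallel: admittances add. Y = 1/R + 1/(jωL) + jωC
Y = (0.00389 + j0.00768) S
|Y| = 0.00861 S → |Z| = 1/|Y| = 116 Ω, ∠Z = −∠Y = -63.1°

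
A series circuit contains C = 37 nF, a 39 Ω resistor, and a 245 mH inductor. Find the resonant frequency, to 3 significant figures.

1.67 kHz

ω₀ = 1/√(LC) = 1/√(0.245 × 3.7e-08) = 10500 rad/s
f₀ = ω₀/(2π) = 1.67 kHz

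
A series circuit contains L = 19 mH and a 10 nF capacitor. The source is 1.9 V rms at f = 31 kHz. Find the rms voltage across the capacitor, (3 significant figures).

0.306 V

ω = 2πf = 194800 rad/s
X_L = ωL = 3700 Ω
X_C = 1/(ωC) = 513 Ω
Net reactance X = X_L − X_C = 3190 Ω
Z = j3190 Ω
|Z| = √(0² + 3190²) = 3190 Ω
I = V/|Z| = 596 μA
V_C = I·|Z_C| = 0.000596 × 513 = 0.306 V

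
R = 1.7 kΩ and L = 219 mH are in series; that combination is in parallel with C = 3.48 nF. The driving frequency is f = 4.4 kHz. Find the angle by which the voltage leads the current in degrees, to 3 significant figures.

52.9°

ω = 2πf = 27650 rad/s
X_L = ωL = 6050 Ω
X_C = 1/(ωC) = 10400 Ω
Branch 1 (R+jX_L): Z₁ = 1700 + j6050 Ω, |Z₁| = 6290 Ω
Branch 2 (−jX_C): Z₂ = −j10400 Ω
Parallel: Z = Z₁Z₂/(Z₁+Z₂), |Z| = 14000 Ω, ∠Z = 52.9°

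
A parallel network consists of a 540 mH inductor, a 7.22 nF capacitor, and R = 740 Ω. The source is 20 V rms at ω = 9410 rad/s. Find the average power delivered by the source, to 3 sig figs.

X_L = ωL = 5080 Ω
X_C = 1/(ωC) = 14700 Ω
Parallel: admittances add. Y = 1/R + 1/(jωL) + jωC
Y = (0.00135 − j0.000129) S
|Y| = 0.00136 S → |Z| = 1/|Y| = 737 Ω, ∠Z = −∠Y = 5.45°
I = V/|Z| = 27.1 mA
P = VI cos φ = 20 × 0.0271 × cos(5.45°) = 541 mW

541 mW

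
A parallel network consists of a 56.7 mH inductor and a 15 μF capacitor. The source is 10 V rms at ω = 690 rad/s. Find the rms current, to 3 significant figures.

152 mA

X_L = ωL = 39.1 Ω
X_C = 1/(ωC) = 96.6 Ω
Parallel: admittances add. Y = 1/(jωL) + jωC
Y = (0 − j0.0152) S
|Y| = 0.0152 S → |Z| = 1/|Y| = 65.7 Ω, ∠Z = −∠Y = 90.0°
I = V/|Z| = 10/65.7 = 152 mA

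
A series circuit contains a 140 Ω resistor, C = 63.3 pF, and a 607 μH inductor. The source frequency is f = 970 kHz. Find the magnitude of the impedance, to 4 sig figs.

1116 Ω

ω = 2πf = 6.095e+06 rad/s
X_L = ωL = 3699 Ω
X_C = 1/(ωC) = 2592 Ω
Net reactance X = X_L − X_C = 1107 Ω
Z = 140.0 + j1107 Ω
|Z| = √(140.0² + 1107²) = 1116 Ω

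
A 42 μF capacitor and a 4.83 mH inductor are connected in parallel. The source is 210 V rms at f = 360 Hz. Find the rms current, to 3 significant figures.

729 mA

ω = 2πf = 2262 rad/s
X_L = ωL = 10.9 Ω
X_C = 1/(ωC) = 10.5 Ω
Parallel: admittances add. Y = 1/(jωL) + jωC
Y = (0 + j0.00347) S
|Y| = 0.00347 S → |Z| = 1/|Y| = 288 Ω, ∠Z = −∠Y = -90.0°
I = V/|Z| = 210/288 = 729 mA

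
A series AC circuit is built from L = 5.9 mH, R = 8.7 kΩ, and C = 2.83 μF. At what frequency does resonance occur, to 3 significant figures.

ω₀ = 1/√(LC) = 1/√(0.0059 × 2.83e-06) = 7739 rad/s
f₀ = ω₀/(2π) = 1.23 kHz

1.23 kHz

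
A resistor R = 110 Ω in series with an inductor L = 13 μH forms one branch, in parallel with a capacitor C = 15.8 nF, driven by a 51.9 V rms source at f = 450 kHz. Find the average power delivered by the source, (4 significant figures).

ω = 2πf = 2.827e+06 rad/s
X_L = ωL = 36.76 Ω
X_C = 1/(ωC) = 22.38 Ω
Branch 1 (R+jX_L): Z₁ = 110.0 + j36.76 Ω, |Z₁| = 116.0 Ω
Branch 2 (−jX_C): Z₂ = −j22.38 Ω
Parallel: Z = Z₁Z₂/(Z₁+Z₂), |Z| = 23.40 Ω, ∠Z = -78.97°
I = V/|Z| = 2.218 A
P = VI cos φ = 51.9 × 2.218 × cos(-78.97°) = 22.03 W

22.03 W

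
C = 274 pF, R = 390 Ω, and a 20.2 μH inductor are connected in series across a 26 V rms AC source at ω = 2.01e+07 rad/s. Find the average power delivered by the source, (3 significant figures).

X_L = ωL = 406 Ω
X_C = 1/(ωC) = 182 Ω
Net reactance X = X_L − X_C = 224 Ω
Z = 390 + j224 Ω
|Z| = √(390² + 224²) = 450 Ω
∠Z = arctan(224/390) = 29.9°
I = V/|Z| = 57.8 mA
P = VI cos φ = 26 × 0.0578 × cos(29.9°) = 1.30 W

1.30 W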